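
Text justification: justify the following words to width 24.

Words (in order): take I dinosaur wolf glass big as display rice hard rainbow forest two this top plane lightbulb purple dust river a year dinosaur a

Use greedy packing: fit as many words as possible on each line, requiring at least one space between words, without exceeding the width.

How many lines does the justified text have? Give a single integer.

Answer: 6

Derivation:
Line 1: ['take', 'I', 'dinosaur', 'wolf'] (min_width=20, slack=4)
Line 2: ['glass', 'big', 'as', 'display'] (min_width=20, slack=4)
Line 3: ['rice', 'hard', 'rainbow', 'forest'] (min_width=24, slack=0)
Line 4: ['two', 'this', 'top', 'plane'] (min_width=18, slack=6)
Line 5: ['lightbulb', 'purple', 'dust'] (min_width=21, slack=3)
Line 6: ['river', 'a', 'year', 'dinosaur', 'a'] (min_width=23, slack=1)
Total lines: 6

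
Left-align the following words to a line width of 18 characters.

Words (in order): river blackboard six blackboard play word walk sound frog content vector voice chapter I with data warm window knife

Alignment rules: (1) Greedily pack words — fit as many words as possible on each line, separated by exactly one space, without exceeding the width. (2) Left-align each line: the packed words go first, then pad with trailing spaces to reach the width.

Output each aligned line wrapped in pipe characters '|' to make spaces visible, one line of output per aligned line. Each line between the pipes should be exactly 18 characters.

Answer: |river blackboard  |
|six blackboard    |
|play word walk    |
|sound frog content|
|vector voice      |
|chapter I with    |
|data warm window  |
|knife             |

Derivation:
Line 1: ['river', 'blackboard'] (min_width=16, slack=2)
Line 2: ['six', 'blackboard'] (min_width=14, slack=4)
Line 3: ['play', 'word', 'walk'] (min_width=14, slack=4)
Line 4: ['sound', 'frog', 'content'] (min_width=18, slack=0)
Line 5: ['vector', 'voice'] (min_width=12, slack=6)
Line 6: ['chapter', 'I', 'with'] (min_width=14, slack=4)
Line 7: ['data', 'warm', 'window'] (min_width=16, slack=2)
Line 8: ['knife'] (min_width=5, slack=13)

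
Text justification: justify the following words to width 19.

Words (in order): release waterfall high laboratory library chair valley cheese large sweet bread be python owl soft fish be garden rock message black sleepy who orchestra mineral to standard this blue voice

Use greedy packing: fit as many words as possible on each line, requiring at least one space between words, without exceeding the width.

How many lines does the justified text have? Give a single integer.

Line 1: ['release', 'waterfall'] (min_width=17, slack=2)
Line 2: ['high', 'laboratory'] (min_width=15, slack=4)
Line 3: ['library', 'chair'] (min_width=13, slack=6)
Line 4: ['valley', 'cheese', 'large'] (min_width=19, slack=0)
Line 5: ['sweet', 'bread', 'be'] (min_width=14, slack=5)
Line 6: ['python', 'owl', 'soft'] (min_width=15, slack=4)
Line 7: ['fish', 'be', 'garden', 'rock'] (min_width=19, slack=0)
Line 8: ['message', 'black'] (min_width=13, slack=6)
Line 9: ['sleepy', 'who'] (min_width=10, slack=9)
Line 10: ['orchestra', 'mineral'] (min_width=17, slack=2)
Line 11: ['to', 'standard', 'this'] (min_width=16, slack=3)
Line 12: ['blue', 'voice'] (min_width=10, slack=9)
Total lines: 12

Answer: 12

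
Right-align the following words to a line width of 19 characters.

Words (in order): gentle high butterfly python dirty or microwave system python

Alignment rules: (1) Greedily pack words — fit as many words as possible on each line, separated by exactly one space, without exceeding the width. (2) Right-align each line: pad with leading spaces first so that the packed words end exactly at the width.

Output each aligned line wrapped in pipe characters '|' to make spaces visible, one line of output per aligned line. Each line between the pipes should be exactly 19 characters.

Line 1: ['gentle', 'high'] (min_width=11, slack=8)
Line 2: ['butterfly', 'python'] (min_width=16, slack=3)
Line 3: ['dirty', 'or', 'microwave'] (min_width=18, slack=1)
Line 4: ['system', 'python'] (min_width=13, slack=6)

Answer: |        gentle high|
|   butterfly python|
| dirty or microwave|
|      system python|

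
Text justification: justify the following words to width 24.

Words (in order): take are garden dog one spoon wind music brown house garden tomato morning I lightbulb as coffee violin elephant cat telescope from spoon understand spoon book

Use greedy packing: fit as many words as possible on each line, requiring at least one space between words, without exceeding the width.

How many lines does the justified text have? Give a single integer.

Line 1: ['take', 'are', 'garden', 'dog', 'one'] (min_width=23, slack=1)
Line 2: ['spoon', 'wind', 'music', 'brown'] (min_width=22, slack=2)
Line 3: ['house', 'garden', 'tomato'] (min_width=19, slack=5)
Line 4: ['morning', 'I', 'lightbulb', 'as'] (min_width=22, slack=2)
Line 5: ['coffee', 'violin', 'elephant'] (min_width=22, slack=2)
Line 6: ['cat', 'telescope', 'from', 'spoon'] (min_width=24, slack=0)
Line 7: ['understand', 'spoon', 'book'] (min_width=21, slack=3)
Total lines: 7

Answer: 7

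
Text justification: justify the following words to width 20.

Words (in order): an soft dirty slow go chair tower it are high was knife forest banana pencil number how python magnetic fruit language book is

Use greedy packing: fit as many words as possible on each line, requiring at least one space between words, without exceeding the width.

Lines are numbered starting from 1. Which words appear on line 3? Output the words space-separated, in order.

Line 1: ['an', 'soft', 'dirty', 'slow'] (min_width=18, slack=2)
Line 2: ['go', 'chair', 'tower', 'it'] (min_width=17, slack=3)
Line 3: ['are', 'high', 'was', 'knife'] (min_width=18, slack=2)
Line 4: ['forest', 'banana', 'pencil'] (min_width=20, slack=0)
Line 5: ['number', 'how', 'python'] (min_width=17, slack=3)
Line 6: ['magnetic', 'fruit'] (min_width=14, slack=6)
Line 7: ['language', 'book', 'is'] (min_width=16, slack=4)

Answer: are high was knife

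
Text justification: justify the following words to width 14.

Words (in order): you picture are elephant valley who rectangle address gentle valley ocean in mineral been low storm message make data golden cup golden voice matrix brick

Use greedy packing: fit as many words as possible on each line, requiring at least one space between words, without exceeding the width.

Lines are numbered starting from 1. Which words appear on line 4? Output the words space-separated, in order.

Answer: rectangle

Derivation:
Line 1: ['you', 'picture'] (min_width=11, slack=3)
Line 2: ['are', 'elephant'] (min_width=12, slack=2)
Line 3: ['valley', 'who'] (min_width=10, slack=4)
Line 4: ['rectangle'] (min_width=9, slack=5)
Line 5: ['address', 'gentle'] (min_width=14, slack=0)
Line 6: ['valley', 'ocean'] (min_width=12, slack=2)
Line 7: ['in', 'mineral'] (min_width=10, slack=4)
Line 8: ['been', 'low', 'storm'] (min_width=14, slack=0)
Line 9: ['message', 'make'] (min_width=12, slack=2)
Line 10: ['data', 'golden'] (min_width=11, slack=3)
Line 11: ['cup', 'golden'] (min_width=10, slack=4)
Line 12: ['voice', 'matrix'] (min_width=12, slack=2)
Line 13: ['brick'] (min_width=5, slack=9)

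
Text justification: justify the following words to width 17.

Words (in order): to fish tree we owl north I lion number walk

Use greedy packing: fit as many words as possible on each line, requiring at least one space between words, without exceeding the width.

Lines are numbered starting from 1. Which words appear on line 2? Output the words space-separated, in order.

Answer: owl north I lion

Derivation:
Line 1: ['to', 'fish', 'tree', 'we'] (min_width=15, slack=2)
Line 2: ['owl', 'north', 'I', 'lion'] (min_width=16, slack=1)
Line 3: ['number', 'walk'] (min_width=11, slack=6)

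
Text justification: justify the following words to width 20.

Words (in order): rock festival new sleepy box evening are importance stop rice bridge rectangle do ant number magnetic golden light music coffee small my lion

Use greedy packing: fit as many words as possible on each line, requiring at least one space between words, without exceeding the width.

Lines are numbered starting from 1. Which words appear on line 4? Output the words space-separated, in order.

Answer: rice bridge

Derivation:
Line 1: ['rock', 'festival', 'new'] (min_width=17, slack=3)
Line 2: ['sleepy', 'box', 'evening'] (min_width=18, slack=2)
Line 3: ['are', 'importance', 'stop'] (min_width=19, slack=1)
Line 4: ['rice', 'bridge'] (min_width=11, slack=9)
Line 5: ['rectangle', 'do', 'ant'] (min_width=16, slack=4)
Line 6: ['number', 'magnetic'] (min_width=15, slack=5)
Line 7: ['golden', 'light', 'music'] (min_width=18, slack=2)
Line 8: ['coffee', 'small', 'my', 'lion'] (min_width=20, slack=0)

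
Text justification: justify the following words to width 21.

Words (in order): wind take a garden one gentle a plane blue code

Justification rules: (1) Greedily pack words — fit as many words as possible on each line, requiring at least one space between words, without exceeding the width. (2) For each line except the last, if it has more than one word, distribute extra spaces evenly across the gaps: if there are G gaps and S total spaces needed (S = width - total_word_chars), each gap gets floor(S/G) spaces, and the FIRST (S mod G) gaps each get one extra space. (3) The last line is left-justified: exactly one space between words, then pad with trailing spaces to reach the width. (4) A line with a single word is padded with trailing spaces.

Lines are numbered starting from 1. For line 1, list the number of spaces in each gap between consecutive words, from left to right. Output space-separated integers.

Line 1: ['wind', 'take', 'a', 'garden'] (min_width=18, slack=3)
Line 2: ['one', 'gentle', 'a', 'plane'] (min_width=18, slack=3)
Line 3: ['blue', 'code'] (min_width=9, slack=12)

Answer: 2 2 2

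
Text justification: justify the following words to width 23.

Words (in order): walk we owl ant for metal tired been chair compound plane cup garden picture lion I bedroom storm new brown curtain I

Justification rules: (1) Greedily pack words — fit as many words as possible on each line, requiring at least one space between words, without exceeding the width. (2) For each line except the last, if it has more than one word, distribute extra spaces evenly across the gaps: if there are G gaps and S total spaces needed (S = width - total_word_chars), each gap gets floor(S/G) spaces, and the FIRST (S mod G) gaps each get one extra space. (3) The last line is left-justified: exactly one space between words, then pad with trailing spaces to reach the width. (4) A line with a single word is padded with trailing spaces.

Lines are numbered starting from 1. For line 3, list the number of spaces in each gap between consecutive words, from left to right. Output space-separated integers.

Line 1: ['walk', 'we', 'owl', 'ant', 'for'] (min_width=19, slack=4)
Line 2: ['metal', 'tired', 'been', 'chair'] (min_width=22, slack=1)
Line 3: ['compound', 'plane', 'cup'] (min_width=18, slack=5)
Line 4: ['garden', 'picture', 'lion', 'I'] (min_width=21, slack=2)
Line 5: ['bedroom', 'storm', 'new', 'brown'] (min_width=23, slack=0)
Line 6: ['curtain', 'I'] (min_width=9, slack=14)

Answer: 4 3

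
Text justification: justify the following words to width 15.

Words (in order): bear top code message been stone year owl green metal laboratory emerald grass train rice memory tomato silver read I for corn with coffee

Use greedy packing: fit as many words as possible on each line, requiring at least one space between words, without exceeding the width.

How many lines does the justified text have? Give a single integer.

Line 1: ['bear', 'top', 'code'] (min_width=13, slack=2)
Line 2: ['message', 'been'] (min_width=12, slack=3)
Line 3: ['stone', 'year', 'owl'] (min_width=14, slack=1)
Line 4: ['green', 'metal'] (min_width=11, slack=4)
Line 5: ['laboratory'] (min_width=10, slack=5)
Line 6: ['emerald', 'grass'] (min_width=13, slack=2)
Line 7: ['train', 'rice'] (min_width=10, slack=5)
Line 8: ['memory', 'tomato'] (min_width=13, slack=2)
Line 9: ['silver', 'read', 'I'] (min_width=13, slack=2)
Line 10: ['for', 'corn', 'with'] (min_width=13, slack=2)
Line 11: ['coffee'] (min_width=6, slack=9)
Total lines: 11

Answer: 11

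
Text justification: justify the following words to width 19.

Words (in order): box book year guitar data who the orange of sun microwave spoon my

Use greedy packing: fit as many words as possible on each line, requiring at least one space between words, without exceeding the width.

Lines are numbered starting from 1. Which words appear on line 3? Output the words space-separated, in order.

Line 1: ['box', 'book', 'year'] (min_width=13, slack=6)
Line 2: ['guitar', 'data', 'who', 'the'] (min_width=19, slack=0)
Line 3: ['orange', 'of', 'sun'] (min_width=13, slack=6)
Line 4: ['microwave', 'spoon', 'my'] (min_width=18, slack=1)

Answer: orange of sun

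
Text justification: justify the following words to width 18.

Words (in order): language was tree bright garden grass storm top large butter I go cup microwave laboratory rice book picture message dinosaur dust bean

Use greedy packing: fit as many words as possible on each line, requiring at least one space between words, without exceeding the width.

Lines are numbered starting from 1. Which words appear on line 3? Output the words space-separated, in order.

Line 1: ['language', 'was', 'tree'] (min_width=17, slack=1)
Line 2: ['bright', 'garden'] (min_width=13, slack=5)
Line 3: ['grass', 'storm', 'top'] (min_width=15, slack=3)
Line 4: ['large', 'butter', 'I', 'go'] (min_width=17, slack=1)
Line 5: ['cup', 'microwave'] (min_width=13, slack=5)
Line 6: ['laboratory', 'rice'] (min_width=15, slack=3)
Line 7: ['book', 'picture'] (min_width=12, slack=6)
Line 8: ['message', 'dinosaur'] (min_width=16, slack=2)
Line 9: ['dust', 'bean'] (min_width=9, slack=9)

Answer: grass storm top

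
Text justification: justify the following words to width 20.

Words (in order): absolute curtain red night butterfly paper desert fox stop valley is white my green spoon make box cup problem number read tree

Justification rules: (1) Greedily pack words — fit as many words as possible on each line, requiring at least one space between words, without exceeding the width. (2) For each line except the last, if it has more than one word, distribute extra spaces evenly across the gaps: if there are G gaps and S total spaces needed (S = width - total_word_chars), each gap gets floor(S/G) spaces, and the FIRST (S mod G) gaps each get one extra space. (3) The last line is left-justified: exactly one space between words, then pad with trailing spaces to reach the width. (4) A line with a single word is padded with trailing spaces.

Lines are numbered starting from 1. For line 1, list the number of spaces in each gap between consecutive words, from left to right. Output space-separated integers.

Line 1: ['absolute', 'curtain', 'red'] (min_width=20, slack=0)
Line 2: ['night', 'butterfly'] (min_width=15, slack=5)
Line 3: ['paper', 'desert', 'fox'] (min_width=16, slack=4)
Line 4: ['stop', 'valley', 'is', 'white'] (min_width=20, slack=0)
Line 5: ['my', 'green', 'spoon', 'make'] (min_width=19, slack=1)
Line 6: ['box', 'cup', 'problem'] (min_width=15, slack=5)
Line 7: ['number', 'read', 'tree'] (min_width=16, slack=4)

Answer: 1 1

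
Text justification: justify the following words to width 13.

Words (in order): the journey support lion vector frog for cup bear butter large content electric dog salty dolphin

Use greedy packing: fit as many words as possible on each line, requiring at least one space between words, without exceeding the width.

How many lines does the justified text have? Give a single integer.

Answer: 8

Derivation:
Line 1: ['the', 'journey'] (min_width=11, slack=2)
Line 2: ['support', 'lion'] (min_width=12, slack=1)
Line 3: ['vector', 'frog'] (min_width=11, slack=2)
Line 4: ['for', 'cup', 'bear'] (min_width=12, slack=1)
Line 5: ['butter', 'large'] (min_width=12, slack=1)
Line 6: ['content'] (min_width=7, slack=6)
Line 7: ['electric', 'dog'] (min_width=12, slack=1)
Line 8: ['salty', 'dolphin'] (min_width=13, slack=0)
Total lines: 8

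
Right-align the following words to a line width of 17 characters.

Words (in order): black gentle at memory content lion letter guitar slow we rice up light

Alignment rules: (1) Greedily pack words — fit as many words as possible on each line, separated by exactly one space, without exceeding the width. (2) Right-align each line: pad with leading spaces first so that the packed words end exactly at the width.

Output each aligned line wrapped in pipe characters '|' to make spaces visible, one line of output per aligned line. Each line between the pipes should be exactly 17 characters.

Line 1: ['black', 'gentle', 'at'] (min_width=15, slack=2)
Line 2: ['memory', 'content'] (min_width=14, slack=3)
Line 3: ['lion', 'letter'] (min_width=11, slack=6)
Line 4: ['guitar', 'slow', 'we'] (min_width=14, slack=3)
Line 5: ['rice', 'up', 'light'] (min_width=13, slack=4)

Answer: |  black gentle at|
|   memory content|
|      lion letter|
|   guitar slow we|
|    rice up light|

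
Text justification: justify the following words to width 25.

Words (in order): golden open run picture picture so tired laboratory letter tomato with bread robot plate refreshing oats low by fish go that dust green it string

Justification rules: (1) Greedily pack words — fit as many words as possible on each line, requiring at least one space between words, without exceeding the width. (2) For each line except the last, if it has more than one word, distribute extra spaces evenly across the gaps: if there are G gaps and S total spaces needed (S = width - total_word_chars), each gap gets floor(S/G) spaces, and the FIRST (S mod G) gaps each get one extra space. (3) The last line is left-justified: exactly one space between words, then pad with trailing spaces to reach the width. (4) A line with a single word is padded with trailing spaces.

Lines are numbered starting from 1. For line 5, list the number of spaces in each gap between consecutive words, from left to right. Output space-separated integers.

Line 1: ['golden', 'open', 'run', 'picture'] (min_width=23, slack=2)
Line 2: ['picture', 'so', 'tired'] (min_width=16, slack=9)
Line 3: ['laboratory', 'letter', 'tomato'] (min_width=24, slack=1)
Line 4: ['with', 'bread', 'robot', 'plate'] (min_width=22, slack=3)
Line 5: ['refreshing', 'oats', 'low', 'by'] (min_width=22, slack=3)
Line 6: ['fish', 'go', 'that', 'dust', 'green'] (min_width=23, slack=2)
Line 7: ['it', 'string'] (min_width=9, slack=16)

Answer: 2 2 2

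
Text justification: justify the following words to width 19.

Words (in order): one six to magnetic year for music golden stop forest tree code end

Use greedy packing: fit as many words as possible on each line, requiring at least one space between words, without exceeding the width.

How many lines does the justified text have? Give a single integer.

Answer: 4

Derivation:
Line 1: ['one', 'six', 'to', 'magnetic'] (min_width=19, slack=0)
Line 2: ['year', 'for', 'music'] (min_width=14, slack=5)
Line 3: ['golden', 'stop', 'forest'] (min_width=18, slack=1)
Line 4: ['tree', 'code', 'end'] (min_width=13, slack=6)
Total lines: 4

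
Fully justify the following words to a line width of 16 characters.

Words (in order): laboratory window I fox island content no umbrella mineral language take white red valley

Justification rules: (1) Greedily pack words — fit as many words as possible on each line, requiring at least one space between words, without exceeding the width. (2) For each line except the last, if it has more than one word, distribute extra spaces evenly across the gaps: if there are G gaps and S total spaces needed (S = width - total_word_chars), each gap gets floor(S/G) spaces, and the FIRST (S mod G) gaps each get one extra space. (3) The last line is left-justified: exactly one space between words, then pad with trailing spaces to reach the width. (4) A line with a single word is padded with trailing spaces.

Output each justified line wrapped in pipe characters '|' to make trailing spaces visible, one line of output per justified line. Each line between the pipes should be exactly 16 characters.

Line 1: ['laboratory'] (min_width=10, slack=6)
Line 2: ['window', 'I', 'fox'] (min_width=12, slack=4)
Line 3: ['island', 'content'] (min_width=14, slack=2)
Line 4: ['no', 'umbrella'] (min_width=11, slack=5)
Line 5: ['mineral', 'language'] (min_width=16, slack=0)
Line 6: ['take', 'white', 'red'] (min_width=14, slack=2)
Line 7: ['valley'] (min_width=6, slack=10)

Answer: |laboratory      |
|window   I   fox|
|island   content|
|no      umbrella|
|mineral language|
|take  white  red|
|valley          |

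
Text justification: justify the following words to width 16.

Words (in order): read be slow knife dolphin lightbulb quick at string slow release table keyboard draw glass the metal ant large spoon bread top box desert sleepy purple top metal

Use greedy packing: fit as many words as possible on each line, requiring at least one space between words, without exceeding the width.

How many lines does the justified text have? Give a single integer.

Line 1: ['read', 'be', 'slow'] (min_width=12, slack=4)
Line 2: ['knife', 'dolphin'] (min_width=13, slack=3)
Line 3: ['lightbulb', 'quick'] (min_width=15, slack=1)
Line 4: ['at', 'string', 'slow'] (min_width=14, slack=2)
Line 5: ['release', 'table'] (min_width=13, slack=3)
Line 6: ['keyboard', 'draw'] (min_width=13, slack=3)
Line 7: ['glass', 'the', 'metal'] (min_width=15, slack=1)
Line 8: ['ant', 'large', 'spoon'] (min_width=15, slack=1)
Line 9: ['bread', 'top', 'box'] (min_width=13, slack=3)
Line 10: ['desert', 'sleepy'] (min_width=13, slack=3)
Line 11: ['purple', 'top', 'metal'] (min_width=16, slack=0)
Total lines: 11

Answer: 11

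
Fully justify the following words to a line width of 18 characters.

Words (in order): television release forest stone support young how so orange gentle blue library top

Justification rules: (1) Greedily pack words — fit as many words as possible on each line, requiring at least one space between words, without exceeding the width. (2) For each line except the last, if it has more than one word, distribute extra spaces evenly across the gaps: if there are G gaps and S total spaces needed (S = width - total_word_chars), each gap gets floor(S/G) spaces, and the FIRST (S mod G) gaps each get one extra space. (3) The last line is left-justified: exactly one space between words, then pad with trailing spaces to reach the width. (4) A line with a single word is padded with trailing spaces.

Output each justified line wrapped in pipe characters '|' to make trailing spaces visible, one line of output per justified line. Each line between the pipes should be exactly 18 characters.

Answer: |television release|
|forest       stone|
|support  young how|
|so  orange  gentle|
|blue library top  |

Derivation:
Line 1: ['television', 'release'] (min_width=18, slack=0)
Line 2: ['forest', 'stone'] (min_width=12, slack=6)
Line 3: ['support', 'young', 'how'] (min_width=17, slack=1)
Line 4: ['so', 'orange', 'gentle'] (min_width=16, slack=2)
Line 5: ['blue', 'library', 'top'] (min_width=16, slack=2)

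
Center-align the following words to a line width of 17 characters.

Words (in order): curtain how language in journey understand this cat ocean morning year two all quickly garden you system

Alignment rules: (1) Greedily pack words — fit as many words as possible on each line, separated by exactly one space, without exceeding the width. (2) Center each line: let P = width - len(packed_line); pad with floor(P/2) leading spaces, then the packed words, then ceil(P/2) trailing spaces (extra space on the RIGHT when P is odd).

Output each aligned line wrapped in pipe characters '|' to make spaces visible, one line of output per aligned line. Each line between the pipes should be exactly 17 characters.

Answer: |   curtain how   |
|   language in   |
|     journey     |
| understand this |
|cat ocean morning|
|  year two all   |
| quickly garden  |
|   you system    |

Derivation:
Line 1: ['curtain', 'how'] (min_width=11, slack=6)
Line 2: ['language', 'in'] (min_width=11, slack=6)
Line 3: ['journey'] (min_width=7, slack=10)
Line 4: ['understand', 'this'] (min_width=15, slack=2)
Line 5: ['cat', 'ocean', 'morning'] (min_width=17, slack=0)
Line 6: ['year', 'two', 'all'] (min_width=12, slack=5)
Line 7: ['quickly', 'garden'] (min_width=14, slack=3)
Line 8: ['you', 'system'] (min_width=10, slack=7)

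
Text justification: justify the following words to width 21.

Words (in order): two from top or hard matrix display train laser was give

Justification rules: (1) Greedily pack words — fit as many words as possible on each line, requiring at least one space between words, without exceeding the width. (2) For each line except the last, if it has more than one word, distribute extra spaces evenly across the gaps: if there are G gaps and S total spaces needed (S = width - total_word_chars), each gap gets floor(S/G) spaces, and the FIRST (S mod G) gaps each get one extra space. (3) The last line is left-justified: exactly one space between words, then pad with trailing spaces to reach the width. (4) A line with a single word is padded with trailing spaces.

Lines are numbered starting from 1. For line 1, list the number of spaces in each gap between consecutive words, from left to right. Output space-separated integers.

Answer: 2 1 1 1

Derivation:
Line 1: ['two', 'from', 'top', 'or', 'hard'] (min_width=20, slack=1)
Line 2: ['matrix', 'display', 'train'] (min_width=20, slack=1)
Line 3: ['laser', 'was', 'give'] (min_width=14, slack=7)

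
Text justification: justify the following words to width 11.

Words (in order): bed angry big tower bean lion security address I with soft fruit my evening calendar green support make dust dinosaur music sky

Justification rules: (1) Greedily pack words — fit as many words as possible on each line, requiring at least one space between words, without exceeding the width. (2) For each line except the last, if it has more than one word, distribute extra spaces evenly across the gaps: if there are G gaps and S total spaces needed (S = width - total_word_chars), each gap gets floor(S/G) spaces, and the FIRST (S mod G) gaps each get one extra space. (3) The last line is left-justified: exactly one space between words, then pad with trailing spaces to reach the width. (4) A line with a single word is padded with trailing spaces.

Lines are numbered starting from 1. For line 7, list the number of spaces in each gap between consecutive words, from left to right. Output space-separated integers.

Answer: 4

Derivation:
Line 1: ['bed', 'angry'] (min_width=9, slack=2)
Line 2: ['big', 'tower'] (min_width=9, slack=2)
Line 3: ['bean', 'lion'] (min_width=9, slack=2)
Line 4: ['security'] (min_width=8, slack=3)
Line 5: ['address', 'I'] (min_width=9, slack=2)
Line 6: ['with', 'soft'] (min_width=9, slack=2)
Line 7: ['fruit', 'my'] (min_width=8, slack=3)
Line 8: ['evening'] (min_width=7, slack=4)
Line 9: ['calendar'] (min_width=8, slack=3)
Line 10: ['green'] (min_width=5, slack=6)
Line 11: ['support'] (min_width=7, slack=4)
Line 12: ['make', 'dust'] (min_width=9, slack=2)
Line 13: ['dinosaur'] (min_width=8, slack=3)
Line 14: ['music', 'sky'] (min_width=9, slack=2)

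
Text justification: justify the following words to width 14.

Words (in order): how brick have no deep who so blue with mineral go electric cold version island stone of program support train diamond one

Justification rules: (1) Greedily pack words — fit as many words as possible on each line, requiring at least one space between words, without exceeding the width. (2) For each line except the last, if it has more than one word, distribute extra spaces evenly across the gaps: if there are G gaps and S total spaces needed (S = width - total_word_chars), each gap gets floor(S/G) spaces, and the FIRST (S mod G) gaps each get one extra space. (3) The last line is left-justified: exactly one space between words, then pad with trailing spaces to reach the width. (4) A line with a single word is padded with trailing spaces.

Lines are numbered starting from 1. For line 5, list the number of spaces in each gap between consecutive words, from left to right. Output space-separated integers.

Answer: 2

Derivation:
Line 1: ['how', 'brick', 'have'] (min_width=14, slack=0)
Line 2: ['no', 'deep', 'who', 'so'] (min_width=14, slack=0)
Line 3: ['blue', 'with'] (min_width=9, slack=5)
Line 4: ['mineral', 'go'] (min_width=10, slack=4)
Line 5: ['electric', 'cold'] (min_width=13, slack=1)
Line 6: ['version', 'island'] (min_width=14, slack=0)
Line 7: ['stone', 'of'] (min_width=8, slack=6)
Line 8: ['program'] (min_width=7, slack=7)
Line 9: ['support', 'train'] (min_width=13, slack=1)
Line 10: ['diamond', 'one'] (min_width=11, slack=3)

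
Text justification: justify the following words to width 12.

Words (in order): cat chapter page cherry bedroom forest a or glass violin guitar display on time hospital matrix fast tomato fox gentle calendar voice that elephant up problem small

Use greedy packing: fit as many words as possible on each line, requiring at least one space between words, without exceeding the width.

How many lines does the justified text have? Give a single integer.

Line 1: ['cat', 'chapter'] (min_width=11, slack=1)
Line 2: ['page', 'cherry'] (min_width=11, slack=1)
Line 3: ['bedroom'] (min_width=7, slack=5)
Line 4: ['forest', 'a', 'or'] (min_width=11, slack=1)
Line 5: ['glass', 'violin'] (min_width=12, slack=0)
Line 6: ['guitar'] (min_width=6, slack=6)
Line 7: ['display', 'on'] (min_width=10, slack=2)
Line 8: ['time'] (min_width=4, slack=8)
Line 9: ['hospital'] (min_width=8, slack=4)
Line 10: ['matrix', 'fast'] (min_width=11, slack=1)
Line 11: ['tomato', 'fox'] (min_width=10, slack=2)
Line 12: ['gentle'] (min_width=6, slack=6)
Line 13: ['calendar'] (min_width=8, slack=4)
Line 14: ['voice', 'that'] (min_width=10, slack=2)
Line 15: ['elephant', 'up'] (min_width=11, slack=1)
Line 16: ['problem'] (min_width=7, slack=5)
Line 17: ['small'] (min_width=5, slack=7)
Total lines: 17

Answer: 17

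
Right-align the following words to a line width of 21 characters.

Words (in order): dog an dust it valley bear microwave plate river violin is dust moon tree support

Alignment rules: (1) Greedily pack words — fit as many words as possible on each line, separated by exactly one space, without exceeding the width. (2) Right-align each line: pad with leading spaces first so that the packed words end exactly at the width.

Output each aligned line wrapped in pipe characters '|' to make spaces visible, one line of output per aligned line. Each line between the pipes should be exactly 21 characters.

Line 1: ['dog', 'an', 'dust', 'it', 'valley'] (min_width=21, slack=0)
Line 2: ['bear', 'microwave', 'plate'] (min_width=20, slack=1)
Line 3: ['river', 'violin', 'is', 'dust'] (min_width=20, slack=1)
Line 4: ['moon', 'tree', 'support'] (min_width=17, slack=4)

Answer: |dog an dust it valley|
| bear microwave plate|
| river violin is dust|
|    moon tree support|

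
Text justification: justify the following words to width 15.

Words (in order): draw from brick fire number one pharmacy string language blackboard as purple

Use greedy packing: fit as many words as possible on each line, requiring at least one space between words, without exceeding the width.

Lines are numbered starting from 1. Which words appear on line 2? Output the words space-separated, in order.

Line 1: ['draw', 'from', 'brick'] (min_width=15, slack=0)
Line 2: ['fire', 'number', 'one'] (min_width=15, slack=0)
Line 3: ['pharmacy', 'string'] (min_width=15, slack=0)
Line 4: ['language'] (min_width=8, slack=7)
Line 5: ['blackboard', 'as'] (min_width=13, slack=2)
Line 6: ['purple'] (min_width=6, slack=9)

Answer: fire number one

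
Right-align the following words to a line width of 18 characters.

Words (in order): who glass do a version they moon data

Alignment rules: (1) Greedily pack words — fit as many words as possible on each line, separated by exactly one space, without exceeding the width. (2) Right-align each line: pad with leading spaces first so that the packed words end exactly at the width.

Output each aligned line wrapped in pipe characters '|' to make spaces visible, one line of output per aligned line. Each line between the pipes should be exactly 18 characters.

Answer: |    who glass do a|
| version they moon|
|              data|

Derivation:
Line 1: ['who', 'glass', 'do', 'a'] (min_width=14, slack=4)
Line 2: ['version', 'they', 'moon'] (min_width=17, slack=1)
Line 3: ['data'] (min_width=4, slack=14)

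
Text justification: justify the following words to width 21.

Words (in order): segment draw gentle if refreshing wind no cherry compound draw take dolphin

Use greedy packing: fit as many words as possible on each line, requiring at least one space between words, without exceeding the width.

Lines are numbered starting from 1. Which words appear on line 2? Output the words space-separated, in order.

Answer: if refreshing wind no

Derivation:
Line 1: ['segment', 'draw', 'gentle'] (min_width=19, slack=2)
Line 2: ['if', 'refreshing', 'wind', 'no'] (min_width=21, slack=0)
Line 3: ['cherry', 'compound', 'draw'] (min_width=20, slack=1)
Line 4: ['take', 'dolphin'] (min_width=12, slack=9)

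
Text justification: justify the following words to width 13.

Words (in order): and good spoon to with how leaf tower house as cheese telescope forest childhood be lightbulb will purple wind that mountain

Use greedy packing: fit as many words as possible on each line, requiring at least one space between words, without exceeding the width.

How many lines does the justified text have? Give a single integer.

Answer: 12

Derivation:
Line 1: ['and', 'good'] (min_width=8, slack=5)
Line 2: ['spoon', 'to', 'with'] (min_width=13, slack=0)
Line 3: ['how', 'leaf'] (min_width=8, slack=5)
Line 4: ['tower', 'house'] (min_width=11, slack=2)
Line 5: ['as', 'cheese'] (min_width=9, slack=4)
Line 6: ['telescope'] (min_width=9, slack=4)
Line 7: ['forest'] (min_width=6, slack=7)
Line 8: ['childhood', 'be'] (min_width=12, slack=1)
Line 9: ['lightbulb'] (min_width=9, slack=4)
Line 10: ['will', 'purple'] (min_width=11, slack=2)
Line 11: ['wind', 'that'] (min_width=9, slack=4)
Line 12: ['mountain'] (min_width=8, slack=5)
Total lines: 12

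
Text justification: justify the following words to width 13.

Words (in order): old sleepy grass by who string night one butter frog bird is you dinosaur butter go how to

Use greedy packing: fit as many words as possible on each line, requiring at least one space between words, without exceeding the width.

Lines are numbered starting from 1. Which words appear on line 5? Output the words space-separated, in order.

Answer: frog bird is

Derivation:
Line 1: ['old', 'sleepy'] (min_width=10, slack=3)
Line 2: ['grass', 'by', 'who'] (min_width=12, slack=1)
Line 3: ['string', 'night'] (min_width=12, slack=1)
Line 4: ['one', 'butter'] (min_width=10, slack=3)
Line 5: ['frog', 'bird', 'is'] (min_width=12, slack=1)
Line 6: ['you', 'dinosaur'] (min_width=12, slack=1)
Line 7: ['butter', 'go', 'how'] (min_width=13, slack=0)
Line 8: ['to'] (min_width=2, slack=11)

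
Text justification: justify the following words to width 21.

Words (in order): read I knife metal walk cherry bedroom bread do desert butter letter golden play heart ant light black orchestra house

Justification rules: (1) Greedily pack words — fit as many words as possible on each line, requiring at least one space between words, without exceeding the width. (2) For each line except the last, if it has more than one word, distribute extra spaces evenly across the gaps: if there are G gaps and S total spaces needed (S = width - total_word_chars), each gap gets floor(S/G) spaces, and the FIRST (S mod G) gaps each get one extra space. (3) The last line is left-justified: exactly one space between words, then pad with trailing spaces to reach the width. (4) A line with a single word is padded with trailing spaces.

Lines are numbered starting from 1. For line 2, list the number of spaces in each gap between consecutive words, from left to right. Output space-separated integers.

Line 1: ['read', 'I', 'knife', 'metal'] (min_width=18, slack=3)
Line 2: ['walk', 'cherry', 'bedroom'] (min_width=19, slack=2)
Line 3: ['bread', 'do', 'desert'] (min_width=15, slack=6)
Line 4: ['butter', 'letter', 'golden'] (min_width=20, slack=1)
Line 5: ['play', 'heart', 'ant', 'light'] (min_width=20, slack=1)
Line 6: ['black', 'orchestra', 'house'] (min_width=21, slack=0)

Answer: 2 2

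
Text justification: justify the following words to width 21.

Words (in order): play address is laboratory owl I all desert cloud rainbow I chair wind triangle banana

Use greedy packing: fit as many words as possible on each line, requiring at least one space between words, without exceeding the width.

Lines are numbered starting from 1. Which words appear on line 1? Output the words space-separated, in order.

Answer: play address is

Derivation:
Line 1: ['play', 'address', 'is'] (min_width=15, slack=6)
Line 2: ['laboratory', 'owl', 'I', 'all'] (min_width=20, slack=1)
Line 3: ['desert', 'cloud', 'rainbow'] (min_width=20, slack=1)
Line 4: ['I', 'chair', 'wind', 'triangle'] (min_width=21, slack=0)
Line 5: ['banana'] (min_width=6, slack=15)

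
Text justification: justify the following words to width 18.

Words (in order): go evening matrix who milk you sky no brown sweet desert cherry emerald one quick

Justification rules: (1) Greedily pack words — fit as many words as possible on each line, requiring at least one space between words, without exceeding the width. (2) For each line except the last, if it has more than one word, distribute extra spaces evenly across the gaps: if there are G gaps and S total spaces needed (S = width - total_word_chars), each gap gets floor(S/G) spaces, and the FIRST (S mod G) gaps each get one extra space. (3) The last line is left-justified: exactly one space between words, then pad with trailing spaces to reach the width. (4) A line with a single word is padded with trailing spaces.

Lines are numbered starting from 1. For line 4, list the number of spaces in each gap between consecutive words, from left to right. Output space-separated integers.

Line 1: ['go', 'evening', 'matrix'] (min_width=17, slack=1)
Line 2: ['who', 'milk', 'you', 'sky'] (min_width=16, slack=2)
Line 3: ['no', 'brown', 'sweet'] (min_width=14, slack=4)
Line 4: ['desert', 'cherry'] (min_width=13, slack=5)
Line 5: ['emerald', 'one', 'quick'] (min_width=17, slack=1)

Answer: 6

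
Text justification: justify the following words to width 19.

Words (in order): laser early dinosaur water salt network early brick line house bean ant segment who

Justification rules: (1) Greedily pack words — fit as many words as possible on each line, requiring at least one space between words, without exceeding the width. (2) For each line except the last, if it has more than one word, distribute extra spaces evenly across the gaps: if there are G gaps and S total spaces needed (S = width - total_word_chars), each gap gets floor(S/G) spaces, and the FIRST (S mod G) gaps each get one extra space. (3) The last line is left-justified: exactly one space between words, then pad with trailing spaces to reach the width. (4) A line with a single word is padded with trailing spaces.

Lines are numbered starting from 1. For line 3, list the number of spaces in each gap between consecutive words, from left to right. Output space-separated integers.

Answer: 1 1

Derivation:
Line 1: ['laser', 'early'] (min_width=11, slack=8)
Line 2: ['dinosaur', 'water', 'salt'] (min_width=19, slack=0)
Line 3: ['network', 'early', 'brick'] (min_width=19, slack=0)
Line 4: ['line', 'house', 'bean', 'ant'] (min_width=19, slack=0)
Line 5: ['segment', 'who'] (min_width=11, slack=8)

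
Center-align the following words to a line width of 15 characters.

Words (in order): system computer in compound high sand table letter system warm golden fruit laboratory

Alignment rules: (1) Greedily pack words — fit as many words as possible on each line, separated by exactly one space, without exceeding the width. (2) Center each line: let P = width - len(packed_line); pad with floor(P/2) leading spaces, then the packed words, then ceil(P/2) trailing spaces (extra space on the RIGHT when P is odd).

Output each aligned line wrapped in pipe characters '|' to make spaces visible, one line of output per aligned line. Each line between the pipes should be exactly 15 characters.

Line 1: ['system', 'computer'] (min_width=15, slack=0)
Line 2: ['in', 'compound'] (min_width=11, slack=4)
Line 3: ['high', 'sand', 'table'] (min_width=15, slack=0)
Line 4: ['letter', 'system'] (min_width=13, slack=2)
Line 5: ['warm', 'golden'] (min_width=11, slack=4)
Line 6: ['fruit'] (min_width=5, slack=10)
Line 7: ['laboratory'] (min_width=10, slack=5)

Answer: |system computer|
|  in compound  |
|high sand table|
| letter system |
|  warm golden  |
|     fruit     |
|  laboratory   |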